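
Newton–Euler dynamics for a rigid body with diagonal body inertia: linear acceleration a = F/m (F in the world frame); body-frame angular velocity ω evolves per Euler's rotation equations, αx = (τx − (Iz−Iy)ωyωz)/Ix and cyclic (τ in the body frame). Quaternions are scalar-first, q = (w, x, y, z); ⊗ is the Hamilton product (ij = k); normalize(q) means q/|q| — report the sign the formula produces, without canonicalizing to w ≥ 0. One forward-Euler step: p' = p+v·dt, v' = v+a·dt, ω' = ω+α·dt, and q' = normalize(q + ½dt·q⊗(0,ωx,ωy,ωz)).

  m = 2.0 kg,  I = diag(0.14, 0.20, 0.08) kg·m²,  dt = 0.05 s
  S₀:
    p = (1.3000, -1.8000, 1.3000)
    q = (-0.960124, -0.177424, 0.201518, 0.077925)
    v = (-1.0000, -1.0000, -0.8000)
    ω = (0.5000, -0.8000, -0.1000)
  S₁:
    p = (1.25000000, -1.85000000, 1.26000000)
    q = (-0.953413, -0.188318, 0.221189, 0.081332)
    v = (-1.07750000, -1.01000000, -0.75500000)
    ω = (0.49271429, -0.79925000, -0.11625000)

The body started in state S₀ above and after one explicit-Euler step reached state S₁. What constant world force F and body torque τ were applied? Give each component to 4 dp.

Δv = v₁−v₀ = (-0.07750000, -0.01000000, 0.04500000)
F = m·Δv/dt = (-3.1000, -0.4000, 1.8000)
Δω = ω₁−ω₀ = (-0.00728571, 0.00075000, -0.01625000)
I·α + gyro = (-0.0300, 0.0000, -0.0500)

F = (-3.1000, -0.4000, 1.8000)
τ = (-0.0300, 0.0000, -0.0500)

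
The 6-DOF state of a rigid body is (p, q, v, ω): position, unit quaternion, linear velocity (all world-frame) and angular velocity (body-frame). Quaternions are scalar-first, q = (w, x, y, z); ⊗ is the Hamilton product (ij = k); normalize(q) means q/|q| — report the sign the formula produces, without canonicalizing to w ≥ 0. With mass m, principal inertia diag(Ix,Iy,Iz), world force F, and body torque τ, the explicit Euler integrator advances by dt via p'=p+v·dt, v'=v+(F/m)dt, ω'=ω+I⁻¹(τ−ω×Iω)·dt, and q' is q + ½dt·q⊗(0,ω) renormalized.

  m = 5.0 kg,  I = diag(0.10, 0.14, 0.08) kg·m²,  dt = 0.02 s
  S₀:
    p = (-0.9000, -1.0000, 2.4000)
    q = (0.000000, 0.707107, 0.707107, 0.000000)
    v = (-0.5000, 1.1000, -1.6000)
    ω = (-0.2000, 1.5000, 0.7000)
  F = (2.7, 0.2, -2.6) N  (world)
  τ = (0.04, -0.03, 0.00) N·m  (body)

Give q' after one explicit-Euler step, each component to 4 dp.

q' = (-0.0092, 0.7120, 0.7021, 0.0120)

2q̇ = q⊗(0,ω) = (-0.9192391, 0.4949749, -0.4949749, 1.2020819)
q + ½dt·q⊗(0,ω), renormalized = (-0.0092, 0.7120, 0.7021, 0.0120)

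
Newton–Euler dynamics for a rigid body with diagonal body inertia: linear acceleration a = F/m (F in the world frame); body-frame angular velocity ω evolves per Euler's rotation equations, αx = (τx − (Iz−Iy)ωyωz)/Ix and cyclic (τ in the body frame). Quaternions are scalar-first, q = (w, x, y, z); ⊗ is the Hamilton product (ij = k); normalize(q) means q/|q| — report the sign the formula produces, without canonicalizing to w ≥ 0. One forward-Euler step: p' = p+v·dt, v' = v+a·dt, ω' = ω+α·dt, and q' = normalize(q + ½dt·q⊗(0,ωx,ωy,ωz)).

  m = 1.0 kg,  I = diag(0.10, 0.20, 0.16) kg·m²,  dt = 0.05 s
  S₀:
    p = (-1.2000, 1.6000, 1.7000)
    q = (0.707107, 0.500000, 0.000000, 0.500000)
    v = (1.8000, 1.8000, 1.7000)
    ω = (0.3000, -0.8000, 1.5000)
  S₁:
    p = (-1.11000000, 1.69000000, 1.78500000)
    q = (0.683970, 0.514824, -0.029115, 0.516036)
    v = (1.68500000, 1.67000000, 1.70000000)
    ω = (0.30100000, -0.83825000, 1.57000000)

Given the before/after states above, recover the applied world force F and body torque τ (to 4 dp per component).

F = (-2.3000, -2.6000, 0.0000)
τ = (0.0500, -0.1800, 0.2000)

velocity change Δv = (-0.11500000, -0.13000000, 0.00000000)
applied force F = (-2.3000, -2.6000, 0.0000)
rate change Δω = (0.00100000, -0.03825000, 0.07000000)
precession coupling = (0.0480, -0.0270, -0.0240)
applied torque τ = (0.0500, -0.1800, 0.2000)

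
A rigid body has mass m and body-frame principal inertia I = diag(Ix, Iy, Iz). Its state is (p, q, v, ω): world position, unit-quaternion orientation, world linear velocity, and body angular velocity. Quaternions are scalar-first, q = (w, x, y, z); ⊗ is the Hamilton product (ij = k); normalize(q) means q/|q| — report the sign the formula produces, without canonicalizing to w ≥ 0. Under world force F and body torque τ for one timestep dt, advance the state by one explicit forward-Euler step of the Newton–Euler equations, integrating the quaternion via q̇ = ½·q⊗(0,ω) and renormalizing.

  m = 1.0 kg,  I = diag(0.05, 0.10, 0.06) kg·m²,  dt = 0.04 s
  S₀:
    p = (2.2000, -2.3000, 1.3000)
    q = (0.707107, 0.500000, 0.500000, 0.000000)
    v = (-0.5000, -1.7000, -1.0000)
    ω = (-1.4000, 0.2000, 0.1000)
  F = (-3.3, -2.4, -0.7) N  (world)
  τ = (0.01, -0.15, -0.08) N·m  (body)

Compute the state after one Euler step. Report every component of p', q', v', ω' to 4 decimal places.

p' = (2.1800, -2.3680, 1.2600)
q' = (0.7188, 0.4810, 0.5016, 0.0174)
v' = (-0.6320, -1.7960, -1.0280)
ω' = (-1.3914, 0.1394, 0.0560)

new position p' = (2.1800, -2.3680, 1.2600)
v + (F/m)dt = (-0.6320, -1.7960, -1.0280)
ω×(Iω) gyroscopic = (-0.0008, 0.0014, -0.0140)
α = I⁻¹(τ − ω×Iω) = (0.2160, -1.5140, -1.1000)
new body rate ω' = (-1.3914, 0.1394, 0.0560)
Hamilton product q⊗(0,ω) = (0.6000000, -0.9399498, 0.0914214, 0.8707107)
q + ½dt·q⊗(0,ω), renormalized = (0.7188, 0.4810, 0.5016, 0.0174)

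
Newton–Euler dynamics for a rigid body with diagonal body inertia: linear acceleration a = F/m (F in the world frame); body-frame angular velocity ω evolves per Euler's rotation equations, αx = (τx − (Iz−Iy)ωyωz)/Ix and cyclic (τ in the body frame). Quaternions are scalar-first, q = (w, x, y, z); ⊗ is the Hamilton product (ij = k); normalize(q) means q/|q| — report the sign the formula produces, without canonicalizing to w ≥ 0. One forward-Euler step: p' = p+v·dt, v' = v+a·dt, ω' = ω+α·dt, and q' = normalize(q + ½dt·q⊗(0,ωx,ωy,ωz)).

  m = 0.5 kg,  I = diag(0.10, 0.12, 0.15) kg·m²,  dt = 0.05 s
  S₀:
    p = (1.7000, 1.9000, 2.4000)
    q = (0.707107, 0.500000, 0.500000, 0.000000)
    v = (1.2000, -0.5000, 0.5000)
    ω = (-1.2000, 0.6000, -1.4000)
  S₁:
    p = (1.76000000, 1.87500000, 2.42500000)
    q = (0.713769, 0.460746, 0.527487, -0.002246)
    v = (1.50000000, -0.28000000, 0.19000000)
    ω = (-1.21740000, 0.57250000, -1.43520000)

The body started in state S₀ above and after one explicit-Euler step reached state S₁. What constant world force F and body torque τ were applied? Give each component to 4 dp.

rate change Δω = (-0.01740000, -0.02750000, -0.03520000)
applied torque τ = (-0.0600, -0.1500, -0.1200)
v₁ − v₀ = (0.30000000, 0.22000000, -0.31000000)
applied force F = (3.0000, 2.2000, -3.1000)

F = (3.0000, 2.2000, -3.1000)
τ = (-0.0600, -0.1500, -0.1200)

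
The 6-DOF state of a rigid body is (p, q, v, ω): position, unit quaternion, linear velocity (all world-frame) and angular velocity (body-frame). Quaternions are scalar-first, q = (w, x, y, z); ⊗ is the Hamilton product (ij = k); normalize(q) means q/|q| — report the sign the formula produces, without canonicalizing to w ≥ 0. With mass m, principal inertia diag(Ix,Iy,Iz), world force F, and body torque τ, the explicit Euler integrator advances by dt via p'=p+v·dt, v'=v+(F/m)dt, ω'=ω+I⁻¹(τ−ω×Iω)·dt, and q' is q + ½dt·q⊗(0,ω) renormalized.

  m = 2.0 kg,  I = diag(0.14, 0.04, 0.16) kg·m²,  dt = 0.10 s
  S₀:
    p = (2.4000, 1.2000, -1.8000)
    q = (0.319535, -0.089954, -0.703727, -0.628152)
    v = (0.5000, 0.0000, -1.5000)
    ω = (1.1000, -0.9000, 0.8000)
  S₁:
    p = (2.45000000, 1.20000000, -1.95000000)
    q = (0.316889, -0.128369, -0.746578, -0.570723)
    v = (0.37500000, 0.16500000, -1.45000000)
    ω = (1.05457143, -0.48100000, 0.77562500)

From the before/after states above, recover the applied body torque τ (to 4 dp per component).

rate change Δω = (-0.04542857, 0.41900000, -0.02437500)
I·α + gyro = (-0.1500, 0.1500, 0.0600)

τ = (-0.1500, 0.1500, 0.0600)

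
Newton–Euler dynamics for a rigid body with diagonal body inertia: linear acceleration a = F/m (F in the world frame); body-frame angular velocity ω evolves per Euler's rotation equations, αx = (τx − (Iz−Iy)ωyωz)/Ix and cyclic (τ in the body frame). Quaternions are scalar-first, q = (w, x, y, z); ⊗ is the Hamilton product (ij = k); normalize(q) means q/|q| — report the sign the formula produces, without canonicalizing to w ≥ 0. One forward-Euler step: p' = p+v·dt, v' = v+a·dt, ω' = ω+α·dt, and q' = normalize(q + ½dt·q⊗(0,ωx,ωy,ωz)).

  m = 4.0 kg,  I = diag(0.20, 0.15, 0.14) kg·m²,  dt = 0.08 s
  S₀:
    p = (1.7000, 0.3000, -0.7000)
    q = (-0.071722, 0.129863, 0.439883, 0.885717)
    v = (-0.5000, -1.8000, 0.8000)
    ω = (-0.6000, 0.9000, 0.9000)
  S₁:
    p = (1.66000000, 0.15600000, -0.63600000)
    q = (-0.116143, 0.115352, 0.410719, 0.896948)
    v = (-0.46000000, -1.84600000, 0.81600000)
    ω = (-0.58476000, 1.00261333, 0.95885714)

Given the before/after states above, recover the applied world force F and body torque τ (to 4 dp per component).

F = (2.0000, -2.3000, 0.8000)
τ = (0.0300, 0.1600, 0.1300)

velocity change Δv = (0.04000000, -0.04600000, 0.01600000)
F = m·Δv/dt = (2.0000, -2.3000, 0.8000)
rate change Δω = (0.01524000, 0.10261333, 0.05885714)
precession coupling = (-0.0081, -0.0324, 0.0270)
τ = I·(Δω/dt) + ω₀×(Iω₀) = (0.0300, 0.1600, 0.1300)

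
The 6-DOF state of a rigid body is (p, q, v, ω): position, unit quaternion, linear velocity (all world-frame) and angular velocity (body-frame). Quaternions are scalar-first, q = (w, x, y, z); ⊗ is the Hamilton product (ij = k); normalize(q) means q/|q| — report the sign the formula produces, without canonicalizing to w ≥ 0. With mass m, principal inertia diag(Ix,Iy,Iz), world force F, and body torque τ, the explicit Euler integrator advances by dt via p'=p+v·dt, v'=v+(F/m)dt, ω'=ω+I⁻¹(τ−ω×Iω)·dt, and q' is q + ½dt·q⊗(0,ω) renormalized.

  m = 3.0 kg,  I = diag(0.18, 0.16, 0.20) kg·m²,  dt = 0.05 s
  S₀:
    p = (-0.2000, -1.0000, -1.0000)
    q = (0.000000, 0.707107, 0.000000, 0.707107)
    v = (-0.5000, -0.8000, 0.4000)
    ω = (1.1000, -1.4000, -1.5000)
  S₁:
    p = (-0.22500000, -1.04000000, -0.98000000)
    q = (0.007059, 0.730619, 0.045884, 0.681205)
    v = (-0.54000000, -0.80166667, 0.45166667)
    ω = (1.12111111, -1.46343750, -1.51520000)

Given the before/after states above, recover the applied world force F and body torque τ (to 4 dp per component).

velocity change Δv = (-0.04000000, -0.00166667, 0.05166667)
F = m·Δv/dt = (-2.4000, -0.1000, 3.1000)
ω₁ − ω₀ = (0.02111111, -0.06343750, -0.01520000)
I·α + gyro = (0.1600, -0.1700, -0.0300)

F = (-2.4000, -0.1000, 3.1000)
τ = (0.1600, -0.1700, -0.0300)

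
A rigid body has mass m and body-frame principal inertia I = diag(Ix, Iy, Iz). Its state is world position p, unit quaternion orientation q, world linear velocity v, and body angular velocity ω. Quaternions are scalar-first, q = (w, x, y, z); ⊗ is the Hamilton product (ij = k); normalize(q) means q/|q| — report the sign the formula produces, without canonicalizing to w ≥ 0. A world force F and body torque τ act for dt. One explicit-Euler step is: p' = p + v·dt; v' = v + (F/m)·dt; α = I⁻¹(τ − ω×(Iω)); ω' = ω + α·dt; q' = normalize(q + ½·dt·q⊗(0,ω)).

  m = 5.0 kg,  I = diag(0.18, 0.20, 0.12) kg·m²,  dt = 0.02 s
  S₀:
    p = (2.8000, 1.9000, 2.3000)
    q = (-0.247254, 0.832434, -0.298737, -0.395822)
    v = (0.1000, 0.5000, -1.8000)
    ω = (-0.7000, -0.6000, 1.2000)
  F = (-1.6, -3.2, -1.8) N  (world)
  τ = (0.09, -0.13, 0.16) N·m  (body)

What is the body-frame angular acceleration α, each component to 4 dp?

α = (0.1800, -0.3980, 1.2633)

precession coupling ω×(Iω) = (0.0576, -0.0504, 0.0084)
α = I⁻¹(τ − ω×Iω) = (0.1800, -0.3980, 1.2633)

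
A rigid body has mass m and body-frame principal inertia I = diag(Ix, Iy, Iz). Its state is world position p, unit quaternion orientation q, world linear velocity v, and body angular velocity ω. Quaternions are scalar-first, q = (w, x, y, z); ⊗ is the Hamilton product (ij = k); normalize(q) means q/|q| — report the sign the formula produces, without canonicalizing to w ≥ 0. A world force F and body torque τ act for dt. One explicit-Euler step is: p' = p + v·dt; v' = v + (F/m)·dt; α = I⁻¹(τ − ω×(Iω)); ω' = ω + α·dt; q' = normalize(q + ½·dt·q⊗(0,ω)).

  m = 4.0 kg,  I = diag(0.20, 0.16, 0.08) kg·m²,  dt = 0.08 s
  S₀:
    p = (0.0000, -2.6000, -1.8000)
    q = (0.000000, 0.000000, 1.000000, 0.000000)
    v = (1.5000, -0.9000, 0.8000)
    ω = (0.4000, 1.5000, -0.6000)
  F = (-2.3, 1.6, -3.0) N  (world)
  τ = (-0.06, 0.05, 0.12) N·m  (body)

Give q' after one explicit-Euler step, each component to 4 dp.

Hamilton product q⊗(0,ω) = (-1.5000000, -0.6000000, 0.0000000, -0.4000000)
q' = normalize(q + ½dt·q⊗(0,ω)) = (-0.0599, -0.0239, 0.9978, -0.0160)

q' = (-0.0599, -0.0239, 0.9978, -0.0160)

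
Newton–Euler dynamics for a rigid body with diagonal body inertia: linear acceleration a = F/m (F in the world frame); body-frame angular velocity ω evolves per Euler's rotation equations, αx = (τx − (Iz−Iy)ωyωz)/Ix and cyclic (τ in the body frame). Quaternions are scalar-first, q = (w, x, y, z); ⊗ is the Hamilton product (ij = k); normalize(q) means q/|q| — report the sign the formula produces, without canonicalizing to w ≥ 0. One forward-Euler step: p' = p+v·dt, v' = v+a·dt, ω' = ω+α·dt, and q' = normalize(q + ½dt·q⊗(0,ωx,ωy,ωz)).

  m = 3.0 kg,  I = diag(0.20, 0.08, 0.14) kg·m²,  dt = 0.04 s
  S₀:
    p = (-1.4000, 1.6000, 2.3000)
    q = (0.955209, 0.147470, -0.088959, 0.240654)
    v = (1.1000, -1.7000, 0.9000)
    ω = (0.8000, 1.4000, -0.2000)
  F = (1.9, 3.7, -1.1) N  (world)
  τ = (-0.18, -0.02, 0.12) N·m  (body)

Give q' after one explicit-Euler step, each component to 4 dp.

q' = (0.9558, 0.1563, -0.0577, 0.2423)

Hamilton product q⊗(0,ω) = (0.0546974, 0.4450434, 1.5593098, 0.0865834)
q + ½dt·q⊗(0,ω), renormalized = (0.9558, 0.1563, -0.0577, 0.2423)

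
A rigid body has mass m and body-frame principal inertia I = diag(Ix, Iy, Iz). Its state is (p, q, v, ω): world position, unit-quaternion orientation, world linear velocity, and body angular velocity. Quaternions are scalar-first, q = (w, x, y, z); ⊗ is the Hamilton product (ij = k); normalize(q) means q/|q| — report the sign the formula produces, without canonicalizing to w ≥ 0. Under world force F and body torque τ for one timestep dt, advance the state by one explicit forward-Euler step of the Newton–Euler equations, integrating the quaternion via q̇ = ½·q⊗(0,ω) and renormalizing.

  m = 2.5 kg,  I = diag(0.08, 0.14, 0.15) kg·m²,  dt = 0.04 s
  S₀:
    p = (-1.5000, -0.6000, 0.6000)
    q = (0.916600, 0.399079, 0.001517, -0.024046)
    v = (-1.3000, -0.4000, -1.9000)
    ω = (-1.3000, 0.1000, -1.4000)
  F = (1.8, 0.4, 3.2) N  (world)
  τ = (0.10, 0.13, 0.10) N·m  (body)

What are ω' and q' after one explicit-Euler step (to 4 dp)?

ω' = (-1.2493, 0.1735, -1.3713)
q' = (0.9256, 0.3750, 0.0151, -0.0488)

gyro term ω×Iω = (-0.0014, -0.1274, -0.0078)
α = I⁻¹(τ − ω×Iω) = (1.2675, 1.8386, 0.7187)
new body rate ω' = (-1.2493, 0.1735, -1.3713)
Hamilton product q⊗(0,ω) = (0.4849866, -1.1912992, 0.6816304, -1.2413600)
updated quaternion q' = (0.9256, 0.3750, 0.0151, -0.0488)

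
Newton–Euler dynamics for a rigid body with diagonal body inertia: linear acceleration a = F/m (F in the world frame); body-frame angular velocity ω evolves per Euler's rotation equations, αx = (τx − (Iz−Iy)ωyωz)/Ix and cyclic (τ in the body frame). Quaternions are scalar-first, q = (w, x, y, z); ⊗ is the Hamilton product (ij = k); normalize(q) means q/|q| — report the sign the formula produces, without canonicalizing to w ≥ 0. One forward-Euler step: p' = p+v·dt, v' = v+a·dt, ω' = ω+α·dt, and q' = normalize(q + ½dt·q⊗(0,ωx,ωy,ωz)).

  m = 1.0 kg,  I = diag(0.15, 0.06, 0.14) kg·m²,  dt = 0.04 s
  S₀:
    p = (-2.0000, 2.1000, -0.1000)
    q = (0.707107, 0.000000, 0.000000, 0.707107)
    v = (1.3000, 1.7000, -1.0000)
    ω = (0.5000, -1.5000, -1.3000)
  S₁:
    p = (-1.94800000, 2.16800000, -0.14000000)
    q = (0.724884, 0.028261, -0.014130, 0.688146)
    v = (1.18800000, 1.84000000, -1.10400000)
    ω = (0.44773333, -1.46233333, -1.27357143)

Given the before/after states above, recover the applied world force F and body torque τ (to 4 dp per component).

v₁ − v₀ = (-0.11200000, 0.14000000, -0.10400000)
F = m·Δv/dt = (-2.8000, 3.5000, -2.6000)
Δω = ω₁−ω₀ = (-0.05226667, 0.03766667, 0.02642857)
gyro term ω₀×Iω₀ = (0.1560, -0.0065, 0.0675)
I·α + gyro = (-0.0400, 0.0500, 0.1600)

F = (-2.8000, 3.5000, -2.6000)
τ = (-0.0400, 0.0500, 0.1600)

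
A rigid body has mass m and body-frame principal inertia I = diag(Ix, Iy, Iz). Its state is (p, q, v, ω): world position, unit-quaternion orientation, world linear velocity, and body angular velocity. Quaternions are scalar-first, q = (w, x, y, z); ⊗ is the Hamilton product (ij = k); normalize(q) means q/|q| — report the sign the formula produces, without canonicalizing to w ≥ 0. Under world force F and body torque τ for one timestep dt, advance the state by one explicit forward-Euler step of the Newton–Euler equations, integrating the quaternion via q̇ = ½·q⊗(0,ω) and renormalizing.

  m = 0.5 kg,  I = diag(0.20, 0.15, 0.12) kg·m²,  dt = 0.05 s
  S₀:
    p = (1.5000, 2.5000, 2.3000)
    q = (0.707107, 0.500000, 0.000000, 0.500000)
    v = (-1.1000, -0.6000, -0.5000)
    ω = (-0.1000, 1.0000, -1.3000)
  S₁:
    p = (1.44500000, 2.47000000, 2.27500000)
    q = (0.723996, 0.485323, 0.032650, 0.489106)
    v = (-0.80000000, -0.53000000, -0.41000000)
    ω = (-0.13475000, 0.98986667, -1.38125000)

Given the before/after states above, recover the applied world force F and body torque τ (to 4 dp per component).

F = (3.0000, 0.7000, 0.9000)
τ = (-0.1000, -0.0200, -0.1900)

v₁ − v₀ = (0.30000000, 0.07000000, 0.09000000)
F = m·Δv/dt = (3.0000, 0.7000, 0.9000)
Δω = ω₁−ω₀ = (-0.03475000, -0.01013333, -0.08125000)
I·α + gyro = (-0.1000, -0.0200, -0.1900)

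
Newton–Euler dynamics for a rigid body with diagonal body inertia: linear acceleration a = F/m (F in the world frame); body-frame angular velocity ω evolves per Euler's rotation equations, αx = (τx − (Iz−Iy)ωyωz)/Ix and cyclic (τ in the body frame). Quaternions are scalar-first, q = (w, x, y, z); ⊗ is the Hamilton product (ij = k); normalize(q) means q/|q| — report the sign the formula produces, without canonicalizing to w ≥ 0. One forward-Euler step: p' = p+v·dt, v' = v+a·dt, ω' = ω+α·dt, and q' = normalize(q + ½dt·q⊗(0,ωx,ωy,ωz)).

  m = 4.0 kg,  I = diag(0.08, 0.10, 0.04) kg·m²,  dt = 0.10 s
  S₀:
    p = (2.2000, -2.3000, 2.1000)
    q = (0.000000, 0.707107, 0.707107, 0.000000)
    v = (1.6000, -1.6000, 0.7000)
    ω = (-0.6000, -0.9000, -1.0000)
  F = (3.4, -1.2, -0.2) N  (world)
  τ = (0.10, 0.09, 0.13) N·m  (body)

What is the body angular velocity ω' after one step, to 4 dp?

ω' = (-0.4075, -0.8340, -0.7020)

angular accel α = (1.9250, 0.6600, 2.9800)
new body rate ω' = (-0.4075, -0.8340, -0.7020)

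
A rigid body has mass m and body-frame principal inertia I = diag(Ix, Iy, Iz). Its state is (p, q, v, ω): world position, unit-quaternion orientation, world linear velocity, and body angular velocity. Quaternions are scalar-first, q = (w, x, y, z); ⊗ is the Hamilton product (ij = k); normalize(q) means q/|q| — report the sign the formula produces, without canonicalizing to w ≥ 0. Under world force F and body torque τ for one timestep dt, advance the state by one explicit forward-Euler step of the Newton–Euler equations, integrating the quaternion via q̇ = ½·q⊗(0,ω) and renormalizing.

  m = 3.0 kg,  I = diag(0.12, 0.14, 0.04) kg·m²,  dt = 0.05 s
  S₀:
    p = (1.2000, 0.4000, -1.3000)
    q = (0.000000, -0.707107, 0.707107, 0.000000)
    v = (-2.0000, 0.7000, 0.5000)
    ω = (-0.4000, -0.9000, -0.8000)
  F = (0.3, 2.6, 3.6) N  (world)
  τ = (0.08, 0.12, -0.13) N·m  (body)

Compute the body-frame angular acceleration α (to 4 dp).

gyro term ω×Iω = (-0.0720, 0.0256, 0.0072)
(τ − ω×Iω)/I = (1.2667, 0.6743, -3.4300)

α = (1.2667, 0.6743, -3.4300)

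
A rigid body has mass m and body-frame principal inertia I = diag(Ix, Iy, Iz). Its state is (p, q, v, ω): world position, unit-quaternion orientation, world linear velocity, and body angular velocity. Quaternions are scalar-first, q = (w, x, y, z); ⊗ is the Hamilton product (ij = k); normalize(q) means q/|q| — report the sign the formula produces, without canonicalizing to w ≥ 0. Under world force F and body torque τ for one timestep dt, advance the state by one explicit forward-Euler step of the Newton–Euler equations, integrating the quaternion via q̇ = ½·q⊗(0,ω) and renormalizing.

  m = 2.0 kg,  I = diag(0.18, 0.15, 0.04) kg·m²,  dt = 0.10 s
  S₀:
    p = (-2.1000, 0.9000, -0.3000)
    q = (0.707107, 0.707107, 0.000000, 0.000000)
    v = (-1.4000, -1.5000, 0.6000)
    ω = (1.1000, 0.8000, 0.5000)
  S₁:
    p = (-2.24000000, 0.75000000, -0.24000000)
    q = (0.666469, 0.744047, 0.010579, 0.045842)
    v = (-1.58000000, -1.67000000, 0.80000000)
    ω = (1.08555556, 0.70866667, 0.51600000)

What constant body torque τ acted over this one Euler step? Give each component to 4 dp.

Δω = ω₁−ω₀ = (-0.01444444, -0.09133333, 0.01600000)
I·α + gyro = (-0.0700, -0.0600, -0.0200)

τ = (-0.0700, -0.0600, -0.0200)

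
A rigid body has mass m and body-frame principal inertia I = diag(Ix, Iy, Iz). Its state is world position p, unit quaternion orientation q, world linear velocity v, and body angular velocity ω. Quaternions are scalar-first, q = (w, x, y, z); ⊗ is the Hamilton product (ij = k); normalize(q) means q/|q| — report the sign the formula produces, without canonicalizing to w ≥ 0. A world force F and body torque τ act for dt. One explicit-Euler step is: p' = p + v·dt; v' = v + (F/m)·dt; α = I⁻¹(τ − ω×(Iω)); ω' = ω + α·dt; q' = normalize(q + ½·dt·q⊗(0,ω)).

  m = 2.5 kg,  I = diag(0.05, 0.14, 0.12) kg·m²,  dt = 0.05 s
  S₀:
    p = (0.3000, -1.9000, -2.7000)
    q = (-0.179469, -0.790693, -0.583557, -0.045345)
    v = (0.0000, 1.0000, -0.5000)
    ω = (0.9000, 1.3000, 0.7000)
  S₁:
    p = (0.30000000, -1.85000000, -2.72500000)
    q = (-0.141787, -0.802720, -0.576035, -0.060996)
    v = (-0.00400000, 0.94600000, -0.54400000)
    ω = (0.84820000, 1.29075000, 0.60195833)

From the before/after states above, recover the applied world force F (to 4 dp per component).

v₁ − v₀ = (-0.00400000, -0.05400000, -0.04400000)
m·(v₁−v₀)/dt = (-0.2000, -2.7000, -2.2000)

F = (-0.2000, -2.7000, -2.2000)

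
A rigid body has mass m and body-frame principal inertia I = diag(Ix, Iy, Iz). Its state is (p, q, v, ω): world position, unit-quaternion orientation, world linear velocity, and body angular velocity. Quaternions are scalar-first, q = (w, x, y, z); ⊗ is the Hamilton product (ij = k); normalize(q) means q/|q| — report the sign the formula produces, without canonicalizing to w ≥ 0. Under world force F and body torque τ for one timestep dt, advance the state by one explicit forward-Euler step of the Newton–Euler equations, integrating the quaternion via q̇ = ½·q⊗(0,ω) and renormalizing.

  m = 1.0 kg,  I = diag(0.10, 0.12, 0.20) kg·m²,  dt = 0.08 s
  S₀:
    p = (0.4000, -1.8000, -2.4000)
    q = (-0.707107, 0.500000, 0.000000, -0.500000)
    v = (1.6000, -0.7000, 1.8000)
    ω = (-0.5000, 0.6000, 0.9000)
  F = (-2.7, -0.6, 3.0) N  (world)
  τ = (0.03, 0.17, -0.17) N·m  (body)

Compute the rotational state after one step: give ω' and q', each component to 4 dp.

precession coupling ω×(Iω) = (0.0432, 0.0450, -0.0060)
(τ − ω×Iω)/I = (-0.1320, 1.0417, -0.8200)
new body rate ω' = (-0.5106, 0.6833, 0.8344)
q⊗(0,ω) = (0.7000000, 0.6535535, -0.6242642, -0.3363963)
q' = normalize(q + ½dt·q⊗(0,ω)) = (-0.6783, 0.5255, -0.0249, -0.5129)

ω' = (-0.5106, 0.6833, 0.8344)
q' = (-0.6783, 0.5255, -0.0249, -0.5129)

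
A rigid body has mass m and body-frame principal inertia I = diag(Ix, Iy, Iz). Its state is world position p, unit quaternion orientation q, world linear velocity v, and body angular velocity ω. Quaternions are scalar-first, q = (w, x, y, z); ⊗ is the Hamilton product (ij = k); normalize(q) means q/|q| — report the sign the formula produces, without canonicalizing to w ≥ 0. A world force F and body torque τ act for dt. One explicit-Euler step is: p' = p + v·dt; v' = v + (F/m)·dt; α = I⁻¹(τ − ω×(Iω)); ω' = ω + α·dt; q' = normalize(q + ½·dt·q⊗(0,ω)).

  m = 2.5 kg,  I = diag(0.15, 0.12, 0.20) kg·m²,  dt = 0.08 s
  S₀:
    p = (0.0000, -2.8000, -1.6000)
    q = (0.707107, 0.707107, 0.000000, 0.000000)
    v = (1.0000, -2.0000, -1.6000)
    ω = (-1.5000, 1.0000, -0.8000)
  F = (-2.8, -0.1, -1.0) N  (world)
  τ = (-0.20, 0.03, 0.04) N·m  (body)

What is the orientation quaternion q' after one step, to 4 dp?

q⊗(0,ω) = (1.0606605, -1.0606605, 1.2727926, 0.1414214)
q' = normalize(q + ½dt·q⊗(0,ω)) = (0.7472, 0.6626, 0.0508, 0.0056)

q' = (0.7472, 0.6626, 0.0508, 0.0056)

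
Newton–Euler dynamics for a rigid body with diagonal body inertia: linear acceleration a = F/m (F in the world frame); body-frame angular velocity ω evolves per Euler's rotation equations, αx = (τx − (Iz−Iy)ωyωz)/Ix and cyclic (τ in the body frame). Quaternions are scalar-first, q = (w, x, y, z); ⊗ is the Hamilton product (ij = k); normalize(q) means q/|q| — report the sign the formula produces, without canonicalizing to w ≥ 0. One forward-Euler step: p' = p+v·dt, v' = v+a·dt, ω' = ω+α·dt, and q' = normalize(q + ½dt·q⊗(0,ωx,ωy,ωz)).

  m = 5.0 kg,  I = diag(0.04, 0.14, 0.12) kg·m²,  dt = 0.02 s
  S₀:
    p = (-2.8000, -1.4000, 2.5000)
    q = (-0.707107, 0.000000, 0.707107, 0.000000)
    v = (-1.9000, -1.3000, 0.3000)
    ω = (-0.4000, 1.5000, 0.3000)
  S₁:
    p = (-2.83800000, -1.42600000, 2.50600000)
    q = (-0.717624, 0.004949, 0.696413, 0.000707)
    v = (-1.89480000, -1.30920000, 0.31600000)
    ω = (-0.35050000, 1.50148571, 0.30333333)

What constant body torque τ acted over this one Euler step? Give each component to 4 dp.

τ = (0.0900, 0.0200, -0.0400)

ω₁ − ω₀ = (0.04950000, 0.00148571, 0.00333333)
precession coupling = (-0.0090, 0.0096, -0.0600)
τ = I·(Δω/dt) + ω₀×(Iω₀) = (0.0900, 0.0200, -0.0400)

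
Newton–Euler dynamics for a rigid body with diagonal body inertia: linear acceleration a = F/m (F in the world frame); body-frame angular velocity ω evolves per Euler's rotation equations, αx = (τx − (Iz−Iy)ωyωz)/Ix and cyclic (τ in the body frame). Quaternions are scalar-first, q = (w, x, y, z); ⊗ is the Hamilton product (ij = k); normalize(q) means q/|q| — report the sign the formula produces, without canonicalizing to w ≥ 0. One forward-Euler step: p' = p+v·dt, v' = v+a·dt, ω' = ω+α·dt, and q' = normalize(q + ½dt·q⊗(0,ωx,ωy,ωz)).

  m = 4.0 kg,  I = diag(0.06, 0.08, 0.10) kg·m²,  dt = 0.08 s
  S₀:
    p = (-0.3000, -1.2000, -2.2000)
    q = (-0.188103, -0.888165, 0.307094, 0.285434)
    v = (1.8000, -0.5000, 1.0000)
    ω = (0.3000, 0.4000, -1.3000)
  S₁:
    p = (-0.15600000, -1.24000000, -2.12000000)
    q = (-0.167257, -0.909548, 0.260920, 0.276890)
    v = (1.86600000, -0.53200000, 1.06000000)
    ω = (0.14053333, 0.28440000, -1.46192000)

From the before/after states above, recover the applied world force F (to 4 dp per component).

F = (3.3000, -1.6000, 3.0000)

Δv = v₁−v₀ = (0.06600000, -0.03200000, 0.06000000)
F = m·Δv/dt = (3.3000, -1.6000, 3.0000)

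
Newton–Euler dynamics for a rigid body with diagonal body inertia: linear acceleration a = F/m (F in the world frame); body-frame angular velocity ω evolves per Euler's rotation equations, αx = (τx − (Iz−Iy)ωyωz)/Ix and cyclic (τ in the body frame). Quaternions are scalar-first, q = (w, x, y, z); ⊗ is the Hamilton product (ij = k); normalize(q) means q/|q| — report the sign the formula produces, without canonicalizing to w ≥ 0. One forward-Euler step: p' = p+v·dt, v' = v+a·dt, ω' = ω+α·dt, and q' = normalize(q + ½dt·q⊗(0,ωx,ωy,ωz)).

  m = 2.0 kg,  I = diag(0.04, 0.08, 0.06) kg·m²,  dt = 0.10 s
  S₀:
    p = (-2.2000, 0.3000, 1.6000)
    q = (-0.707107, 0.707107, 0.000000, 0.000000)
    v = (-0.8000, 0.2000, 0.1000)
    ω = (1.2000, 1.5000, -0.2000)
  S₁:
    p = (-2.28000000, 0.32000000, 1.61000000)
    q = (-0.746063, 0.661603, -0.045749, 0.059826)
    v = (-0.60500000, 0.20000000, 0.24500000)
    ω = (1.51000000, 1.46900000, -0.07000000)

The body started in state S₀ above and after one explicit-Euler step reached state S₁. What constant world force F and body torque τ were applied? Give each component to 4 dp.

F = (3.9000, 0.0000, 2.9000)
τ = (0.1300, -0.0200, 0.1500)

Δω = ω₁−ω₀ = (0.31000000, -0.03100000, 0.13000000)
τ = I·(Δω/dt) + ω₀×(Iω₀) = (0.1300, -0.0200, 0.1500)
v₁ − v₀ = (0.19500000, 0.00000000, 0.14500000)
F = m·Δv/dt = (3.9000, 0.0000, 2.9000)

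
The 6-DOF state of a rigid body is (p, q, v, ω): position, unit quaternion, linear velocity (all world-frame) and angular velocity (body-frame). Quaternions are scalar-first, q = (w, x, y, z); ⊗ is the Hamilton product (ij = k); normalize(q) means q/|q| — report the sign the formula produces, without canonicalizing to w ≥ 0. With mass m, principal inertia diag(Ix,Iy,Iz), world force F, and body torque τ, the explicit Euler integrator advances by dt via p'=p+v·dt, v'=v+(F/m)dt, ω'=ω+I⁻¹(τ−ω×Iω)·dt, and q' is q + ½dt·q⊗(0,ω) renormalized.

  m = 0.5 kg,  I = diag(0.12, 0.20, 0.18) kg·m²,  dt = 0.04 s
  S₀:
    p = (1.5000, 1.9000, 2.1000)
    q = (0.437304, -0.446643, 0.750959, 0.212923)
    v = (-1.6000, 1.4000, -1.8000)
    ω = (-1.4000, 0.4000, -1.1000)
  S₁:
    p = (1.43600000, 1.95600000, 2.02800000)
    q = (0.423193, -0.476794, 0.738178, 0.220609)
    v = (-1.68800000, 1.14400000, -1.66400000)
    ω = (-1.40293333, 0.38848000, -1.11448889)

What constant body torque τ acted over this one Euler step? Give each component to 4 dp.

τ = (0.0000, -0.1500, -0.1100)

rate change Δω = (-0.00293333, -0.01152000, -0.01448889)
τ = I·(Δω/dt) + ω₀×(Iω₀) = (0.0000, -0.1500, -0.1100)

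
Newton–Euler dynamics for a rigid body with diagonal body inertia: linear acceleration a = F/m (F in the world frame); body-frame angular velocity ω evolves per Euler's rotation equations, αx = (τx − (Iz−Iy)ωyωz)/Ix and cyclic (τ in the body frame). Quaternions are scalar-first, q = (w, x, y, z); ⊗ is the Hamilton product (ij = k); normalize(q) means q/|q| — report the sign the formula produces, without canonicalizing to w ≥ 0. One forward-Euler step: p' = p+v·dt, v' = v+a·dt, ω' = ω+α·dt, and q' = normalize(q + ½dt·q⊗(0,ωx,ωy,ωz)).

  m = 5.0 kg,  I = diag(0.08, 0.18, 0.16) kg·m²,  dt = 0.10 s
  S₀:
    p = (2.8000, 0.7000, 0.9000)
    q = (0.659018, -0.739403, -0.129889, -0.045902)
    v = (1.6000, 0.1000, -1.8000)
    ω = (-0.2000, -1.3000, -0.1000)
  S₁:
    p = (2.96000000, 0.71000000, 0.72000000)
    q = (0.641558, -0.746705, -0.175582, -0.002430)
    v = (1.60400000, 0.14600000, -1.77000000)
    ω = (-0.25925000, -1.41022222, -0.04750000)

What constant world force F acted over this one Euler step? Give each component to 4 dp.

v₁ − v₀ = (0.00400000, 0.04600000, 0.03000000)
F = m·Δv/dt = (0.2000, 2.3000, 1.5000)

F = (0.2000, 2.3000, 1.5000)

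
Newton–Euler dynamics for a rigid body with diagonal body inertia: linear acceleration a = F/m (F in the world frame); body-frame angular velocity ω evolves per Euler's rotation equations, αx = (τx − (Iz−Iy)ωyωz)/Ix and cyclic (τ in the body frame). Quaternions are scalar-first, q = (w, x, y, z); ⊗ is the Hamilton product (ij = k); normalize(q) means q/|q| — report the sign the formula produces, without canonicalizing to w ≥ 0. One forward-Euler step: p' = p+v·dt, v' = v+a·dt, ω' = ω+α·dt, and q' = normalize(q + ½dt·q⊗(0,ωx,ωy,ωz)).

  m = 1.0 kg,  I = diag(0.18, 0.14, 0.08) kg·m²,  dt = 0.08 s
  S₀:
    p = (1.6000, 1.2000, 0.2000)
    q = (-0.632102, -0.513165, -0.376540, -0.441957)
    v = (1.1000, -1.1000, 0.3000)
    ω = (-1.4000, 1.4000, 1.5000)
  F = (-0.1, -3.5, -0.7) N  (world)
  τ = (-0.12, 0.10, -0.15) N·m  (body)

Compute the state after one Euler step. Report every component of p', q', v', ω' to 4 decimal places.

p' = (1.6880, 1.1120, 0.2240)
q' = (-0.6102, -0.4733, -0.3547, -0.5271)
v' = (1.0920, -1.3800, 0.2440)
ω' = (-1.3973, 1.5771, 1.2716)

(τ − ω×Iω)/I = (0.0333, 2.2143, -2.8550)
new body rate ω' = (-1.3973, 1.5771, 1.2716)
Hamilton product q⊗(0,ω) = (0.4716605, 0.9388726, 0.5035445, -2.1937400)
q + ½dt·q⊗(0,ω), renormalized = (-0.6102, -0.4733, -0.3547, -0.5271)
a = F/m = (-0.1000, -3.5000, -0.7000)
new position p' = (1.6880, 1.1120, 0.2240)
v + (F/m)dt = (1.0920, -1.3800, 0.2440)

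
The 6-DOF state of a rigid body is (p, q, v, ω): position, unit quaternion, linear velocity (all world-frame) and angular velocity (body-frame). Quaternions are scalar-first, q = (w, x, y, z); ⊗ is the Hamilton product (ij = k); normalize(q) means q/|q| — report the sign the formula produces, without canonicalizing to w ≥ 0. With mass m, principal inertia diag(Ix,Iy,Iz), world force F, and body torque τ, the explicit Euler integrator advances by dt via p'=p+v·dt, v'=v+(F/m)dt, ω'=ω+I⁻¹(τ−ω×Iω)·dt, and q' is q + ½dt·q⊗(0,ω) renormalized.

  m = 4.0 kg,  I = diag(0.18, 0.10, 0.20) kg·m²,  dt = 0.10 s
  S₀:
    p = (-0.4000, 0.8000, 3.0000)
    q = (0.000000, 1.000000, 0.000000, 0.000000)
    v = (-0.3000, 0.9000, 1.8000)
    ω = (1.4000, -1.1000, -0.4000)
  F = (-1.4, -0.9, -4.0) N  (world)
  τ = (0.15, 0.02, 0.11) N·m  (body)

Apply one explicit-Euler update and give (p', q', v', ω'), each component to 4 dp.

linear accel F/m = (-0.3500, -0.2250, -1.0000)
p + v·dt = (-0.4300, 0.8900, 3.1800)
v' = v + a·dt = (-0.3350, 0.8775, 1.7000)
(τ − ω×Iω)/I = (0.5889, 0.0880, -0.0660)
ω + α·dt = (1.4589, -1.0912, -0.4066)
2q̇ = q⊗(0,ω) = (-1.4000000, 0.0000000, 0.4000000, -1.1000000)
updated quaternion q' = (-0.0697, 0.9959, 0.0199, -0.0548)

p' = (-0.4300, 0.8900, 3.1800)
q' = (-0.0697, 0.9959, 0.0199, -0.0548)
v' = (-0.3350, 0.8775, 1.7000)
ω' = (1.4589, -1.0912, -0.4066)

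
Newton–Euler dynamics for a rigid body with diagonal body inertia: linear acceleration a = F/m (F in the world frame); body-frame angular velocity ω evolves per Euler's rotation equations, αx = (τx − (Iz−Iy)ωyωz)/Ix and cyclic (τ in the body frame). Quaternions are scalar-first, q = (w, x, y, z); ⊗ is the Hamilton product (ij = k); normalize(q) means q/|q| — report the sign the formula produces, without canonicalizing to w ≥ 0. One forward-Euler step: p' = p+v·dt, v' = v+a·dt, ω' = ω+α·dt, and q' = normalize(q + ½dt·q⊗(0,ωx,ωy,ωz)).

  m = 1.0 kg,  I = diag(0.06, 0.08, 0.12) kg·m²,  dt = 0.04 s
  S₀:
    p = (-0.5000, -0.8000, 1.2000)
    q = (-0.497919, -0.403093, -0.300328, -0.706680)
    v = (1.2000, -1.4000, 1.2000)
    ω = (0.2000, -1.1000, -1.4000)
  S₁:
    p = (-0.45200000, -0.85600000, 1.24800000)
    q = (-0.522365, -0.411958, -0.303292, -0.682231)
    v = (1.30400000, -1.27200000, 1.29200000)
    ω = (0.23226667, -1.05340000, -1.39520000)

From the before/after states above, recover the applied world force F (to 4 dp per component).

Δv = v₁−v₀ = (0.10400000, 0.12800000, 0.09200000)
applied force F = (2.6000, 3.2000, 2.3000)

F = (2.6000, 3.2000, 2.3000)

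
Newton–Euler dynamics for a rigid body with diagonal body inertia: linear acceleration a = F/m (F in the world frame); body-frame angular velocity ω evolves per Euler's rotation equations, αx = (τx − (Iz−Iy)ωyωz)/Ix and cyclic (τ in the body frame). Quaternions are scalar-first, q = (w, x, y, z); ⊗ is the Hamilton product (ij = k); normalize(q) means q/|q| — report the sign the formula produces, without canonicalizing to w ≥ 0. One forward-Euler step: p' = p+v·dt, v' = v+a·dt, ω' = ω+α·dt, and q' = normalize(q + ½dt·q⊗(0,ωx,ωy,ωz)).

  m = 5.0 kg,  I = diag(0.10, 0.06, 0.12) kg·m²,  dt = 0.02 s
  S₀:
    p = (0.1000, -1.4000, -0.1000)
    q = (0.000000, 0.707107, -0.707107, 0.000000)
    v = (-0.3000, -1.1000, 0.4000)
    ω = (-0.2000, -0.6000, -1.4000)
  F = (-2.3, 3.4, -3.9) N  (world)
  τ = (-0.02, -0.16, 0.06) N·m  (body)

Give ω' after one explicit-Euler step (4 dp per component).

precession coupling ω×(Iω) = (0.0504, -0.0056, -0.0048)
angular accel α = (-0.7040, -2.5733, 0.5400)
ω + α·dt = (-0.2141, -0.6515, -1.3892)

ω' = (-0.2141, -0.6515, -1.3892)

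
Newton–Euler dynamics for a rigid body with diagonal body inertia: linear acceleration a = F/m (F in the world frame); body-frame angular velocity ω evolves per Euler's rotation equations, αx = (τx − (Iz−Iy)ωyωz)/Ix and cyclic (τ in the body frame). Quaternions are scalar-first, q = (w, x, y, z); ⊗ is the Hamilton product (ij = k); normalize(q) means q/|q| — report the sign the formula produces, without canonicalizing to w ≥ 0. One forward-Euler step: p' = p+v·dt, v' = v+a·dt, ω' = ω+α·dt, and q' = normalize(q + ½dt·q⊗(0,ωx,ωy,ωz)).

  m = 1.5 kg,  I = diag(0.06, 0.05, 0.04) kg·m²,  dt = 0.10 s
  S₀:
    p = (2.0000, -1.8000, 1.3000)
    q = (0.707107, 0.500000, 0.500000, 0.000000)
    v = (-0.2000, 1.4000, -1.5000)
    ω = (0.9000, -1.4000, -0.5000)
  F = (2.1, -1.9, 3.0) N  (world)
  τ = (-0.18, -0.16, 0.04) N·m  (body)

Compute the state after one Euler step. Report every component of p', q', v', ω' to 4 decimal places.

p' = (1.9800, -1.6600, 1.1500)
q' = (0.7169, 0.5174, 0.4613, -0.0749)
v' = (-0.0600, 1.2733, -1.3000)
ω' = (0.6117, -1.7020, -0.4315)

a = F/m = (1.4000, -1.2667, 2.0000)
p + v·dt = (1.9800, -1.6600, 1.1500)
new velocity v' = (-0.0600, 1.2733, -1.3000)
ω×(Iω) gyroscopic = (-0.0070, -0.0090, 0.0126)
(τ − ω×Iω)/I = (-2.8833, -3.0200, 0.6850)
ω' = ω + α·dt = (0.6117, -1.7020, -0.4315)
Hamilton product q⊗(0,ω) = (0.2500000, 0.3863963, -0.7399498, -1.5035535)
q + ½dt·q⊗(0,ω), renormalized = (0.7169, 0.5174, 0.4613, -0.0749)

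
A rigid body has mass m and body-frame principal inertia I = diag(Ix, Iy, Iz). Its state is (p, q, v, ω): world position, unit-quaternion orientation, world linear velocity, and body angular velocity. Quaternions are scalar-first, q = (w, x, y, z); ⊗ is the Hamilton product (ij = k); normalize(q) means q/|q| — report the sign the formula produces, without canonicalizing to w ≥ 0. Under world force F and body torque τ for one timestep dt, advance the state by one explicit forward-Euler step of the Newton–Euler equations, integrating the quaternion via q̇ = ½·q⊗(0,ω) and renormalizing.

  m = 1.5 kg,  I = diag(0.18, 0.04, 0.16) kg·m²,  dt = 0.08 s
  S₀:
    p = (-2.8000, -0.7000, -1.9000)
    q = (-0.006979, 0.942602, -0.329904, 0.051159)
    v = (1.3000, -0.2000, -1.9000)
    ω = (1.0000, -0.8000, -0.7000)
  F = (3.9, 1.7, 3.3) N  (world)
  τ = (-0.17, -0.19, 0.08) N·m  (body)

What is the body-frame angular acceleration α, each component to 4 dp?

precession coupling ω×(Iω) = (0.0672, -0.0140, 0.1120)
(τ − ω×Iω)/I = (-1.3178, -4.4000, -0.2000)

α = (-1.3178, -4.4000, -0.2000)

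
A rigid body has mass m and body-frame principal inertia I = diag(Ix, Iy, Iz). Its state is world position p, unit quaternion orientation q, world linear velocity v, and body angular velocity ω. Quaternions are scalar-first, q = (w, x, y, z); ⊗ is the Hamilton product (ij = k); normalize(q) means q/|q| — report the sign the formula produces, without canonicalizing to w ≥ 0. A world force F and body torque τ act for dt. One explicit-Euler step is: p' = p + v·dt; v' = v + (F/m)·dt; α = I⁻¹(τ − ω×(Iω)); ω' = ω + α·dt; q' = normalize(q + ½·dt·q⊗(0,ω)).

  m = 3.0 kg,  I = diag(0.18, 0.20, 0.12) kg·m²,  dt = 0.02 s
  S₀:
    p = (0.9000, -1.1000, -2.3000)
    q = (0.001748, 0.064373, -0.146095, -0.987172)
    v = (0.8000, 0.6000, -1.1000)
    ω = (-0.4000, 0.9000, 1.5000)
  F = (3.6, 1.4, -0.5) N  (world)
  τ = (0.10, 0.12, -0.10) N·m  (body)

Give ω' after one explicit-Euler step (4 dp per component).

ω' = (-0.3769, 0.9156, 1.4845)

gyro term ω×Iω = (-0.1080, -0.0360, -0.0072)
angular accel α = (1.1556, 0.7800, -0.7733)
new body rate ω' = (-0.3769, 0.9156, 1.4845)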